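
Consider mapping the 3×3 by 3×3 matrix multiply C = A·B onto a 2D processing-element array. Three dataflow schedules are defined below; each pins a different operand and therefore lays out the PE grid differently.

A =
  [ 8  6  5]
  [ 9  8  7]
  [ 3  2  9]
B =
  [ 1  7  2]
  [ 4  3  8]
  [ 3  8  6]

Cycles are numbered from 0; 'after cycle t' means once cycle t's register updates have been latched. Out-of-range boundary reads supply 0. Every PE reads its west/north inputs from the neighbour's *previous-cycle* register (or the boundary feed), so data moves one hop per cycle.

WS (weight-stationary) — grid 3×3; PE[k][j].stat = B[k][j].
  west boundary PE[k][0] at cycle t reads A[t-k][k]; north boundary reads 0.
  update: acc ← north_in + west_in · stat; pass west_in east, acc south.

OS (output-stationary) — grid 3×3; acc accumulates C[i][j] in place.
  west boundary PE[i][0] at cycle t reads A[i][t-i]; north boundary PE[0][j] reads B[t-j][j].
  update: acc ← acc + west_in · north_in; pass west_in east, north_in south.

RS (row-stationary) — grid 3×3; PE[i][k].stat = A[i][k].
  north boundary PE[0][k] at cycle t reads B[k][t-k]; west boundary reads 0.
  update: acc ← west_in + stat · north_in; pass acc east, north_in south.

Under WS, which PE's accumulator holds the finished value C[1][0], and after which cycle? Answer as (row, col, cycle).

Under WS, C[1][0] lands at PE[2][0]:
  step 0 · PE2,0: acc=0; fwd→0 fwd↓0
  step 1 · PE2,0: acc=0; fwd→0 fwd↓0
  step 2 · PE2,0: acc=47; fwd→5 fwd↓47
  step 3 · PE2,0: acc=62; fwd→7 fwd↓62

(row, col, cycle) = (2, 0, 3)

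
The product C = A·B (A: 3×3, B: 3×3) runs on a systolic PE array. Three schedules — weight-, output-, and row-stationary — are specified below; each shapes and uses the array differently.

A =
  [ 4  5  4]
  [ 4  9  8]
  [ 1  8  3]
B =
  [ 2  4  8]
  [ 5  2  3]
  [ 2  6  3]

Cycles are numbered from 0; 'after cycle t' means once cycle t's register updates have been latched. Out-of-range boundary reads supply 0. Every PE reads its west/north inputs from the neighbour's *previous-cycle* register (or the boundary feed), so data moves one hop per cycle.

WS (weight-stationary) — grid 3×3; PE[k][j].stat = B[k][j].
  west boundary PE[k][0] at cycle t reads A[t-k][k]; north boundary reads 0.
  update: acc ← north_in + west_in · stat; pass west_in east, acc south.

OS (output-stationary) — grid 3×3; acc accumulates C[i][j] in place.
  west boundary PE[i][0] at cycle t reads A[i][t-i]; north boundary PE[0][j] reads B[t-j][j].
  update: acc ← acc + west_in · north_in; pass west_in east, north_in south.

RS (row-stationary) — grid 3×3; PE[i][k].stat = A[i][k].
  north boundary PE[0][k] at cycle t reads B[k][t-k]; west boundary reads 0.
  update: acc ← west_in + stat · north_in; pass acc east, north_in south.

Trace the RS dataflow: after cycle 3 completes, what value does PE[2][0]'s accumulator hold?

PE[2][0].acc = 4

Tracing RS — 3×3 array, target PE[2][0]:
  @0  [1,0]  acc 0  |  →0  ↓0
  @0  [2,0]  acc 0  |  →0  ↓0
  @1  [1,0]  acc 8  |  →8  ↓2
  @1  [2,0]  acc 0  |  →0  ↓0
  @2  [1,0]  acc 16  |  →16  ↓4
  @2  [2,0]  acc 2  |  →2  ↓2
  @3  [1,0]  acc 32  |  →32  ↓8
  @3  [2,0]  acc 4  |  →4  ↓4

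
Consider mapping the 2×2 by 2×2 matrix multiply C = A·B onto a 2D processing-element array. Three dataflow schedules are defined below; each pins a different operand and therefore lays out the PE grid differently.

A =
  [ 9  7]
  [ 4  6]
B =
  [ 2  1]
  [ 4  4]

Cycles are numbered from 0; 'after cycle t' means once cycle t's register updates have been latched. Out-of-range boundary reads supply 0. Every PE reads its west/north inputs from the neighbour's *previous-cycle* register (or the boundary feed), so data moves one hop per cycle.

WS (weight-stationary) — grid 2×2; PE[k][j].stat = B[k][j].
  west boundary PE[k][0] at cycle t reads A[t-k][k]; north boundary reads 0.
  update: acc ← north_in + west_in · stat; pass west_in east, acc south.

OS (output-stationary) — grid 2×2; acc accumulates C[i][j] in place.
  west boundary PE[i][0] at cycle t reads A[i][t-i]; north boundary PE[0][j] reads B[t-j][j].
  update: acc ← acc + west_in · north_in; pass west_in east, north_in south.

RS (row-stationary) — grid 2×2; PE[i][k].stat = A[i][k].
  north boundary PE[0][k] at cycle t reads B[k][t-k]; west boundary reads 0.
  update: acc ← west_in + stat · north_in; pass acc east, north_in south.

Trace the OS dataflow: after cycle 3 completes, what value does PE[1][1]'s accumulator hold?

PE[1][1].acc = 28

OS 2×2: PE[1][1] cycle-by-cycle (with neighbour feeds):
  c0 r0c1: 0 / 0 / 0
  c0 r1c0: 0 / 0 / 0
  c0 r1c1: 0 / 0 / 0
  c1 r0c1: 9 / 9 / 1
  c1 r1c0: 8 / 4 / 2
  c1 r1c1: 0 / 0 / 0
  c2 r0c1: 37 / 7 / 4
  c2 r1c0: 32 / 6 / 4
  c2 r1c1: 4 / 4 / 1
  c3 r0c1: 37 / 0 / 0
  c3 r1c0: 32 / 0 / 0
  c3 r1c1: 28 / 6 / 4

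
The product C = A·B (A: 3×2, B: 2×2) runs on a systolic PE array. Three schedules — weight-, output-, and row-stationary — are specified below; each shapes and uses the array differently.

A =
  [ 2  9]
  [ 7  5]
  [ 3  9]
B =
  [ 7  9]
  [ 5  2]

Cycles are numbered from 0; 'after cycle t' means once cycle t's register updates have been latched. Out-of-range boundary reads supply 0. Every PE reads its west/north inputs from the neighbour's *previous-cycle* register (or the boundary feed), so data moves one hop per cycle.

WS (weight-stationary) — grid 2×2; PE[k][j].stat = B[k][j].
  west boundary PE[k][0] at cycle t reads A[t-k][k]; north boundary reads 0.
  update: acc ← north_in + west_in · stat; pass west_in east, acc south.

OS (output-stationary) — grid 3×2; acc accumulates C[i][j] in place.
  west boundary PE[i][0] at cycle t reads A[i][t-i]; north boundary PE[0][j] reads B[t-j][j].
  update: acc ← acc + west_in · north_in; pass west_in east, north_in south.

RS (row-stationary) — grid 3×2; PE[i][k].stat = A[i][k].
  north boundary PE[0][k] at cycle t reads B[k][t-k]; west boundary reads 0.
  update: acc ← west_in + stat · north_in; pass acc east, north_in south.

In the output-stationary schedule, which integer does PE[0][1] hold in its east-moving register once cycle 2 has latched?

OS (3×2). Following PE[0][1] plus its west/north inputs:
  @0  [0,0]  acc 14  |  →2  ↓7
  @0  [0,1]  acc 0  |  →0  ↓0
  @1  [0,0]  acc 59  |  →9  ↓5
  @1  [0,1]  acc 18  |  →2  ↓9
  @2  [0,0]  acc 59  |  →0  ↓0
  @2  [0,1]  acc 36  |  →9  ↓2

register = 9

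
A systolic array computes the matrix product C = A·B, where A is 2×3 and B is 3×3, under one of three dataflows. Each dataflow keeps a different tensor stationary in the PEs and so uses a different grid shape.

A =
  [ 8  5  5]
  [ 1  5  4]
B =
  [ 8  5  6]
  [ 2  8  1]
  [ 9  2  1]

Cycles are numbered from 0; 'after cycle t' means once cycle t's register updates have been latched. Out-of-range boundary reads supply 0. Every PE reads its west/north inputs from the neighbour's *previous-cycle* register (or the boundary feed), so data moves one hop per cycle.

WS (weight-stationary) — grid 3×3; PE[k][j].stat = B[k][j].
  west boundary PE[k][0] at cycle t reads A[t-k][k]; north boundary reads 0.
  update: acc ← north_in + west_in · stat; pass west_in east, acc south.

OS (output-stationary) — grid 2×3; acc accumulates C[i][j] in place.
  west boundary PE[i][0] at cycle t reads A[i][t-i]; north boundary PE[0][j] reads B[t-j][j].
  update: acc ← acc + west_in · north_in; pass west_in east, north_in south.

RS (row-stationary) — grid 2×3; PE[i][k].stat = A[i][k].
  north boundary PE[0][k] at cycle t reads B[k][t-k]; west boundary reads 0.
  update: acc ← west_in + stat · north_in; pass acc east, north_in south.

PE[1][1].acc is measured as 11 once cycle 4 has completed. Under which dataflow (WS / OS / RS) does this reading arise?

WS [3×3] PE[1][1] across cycles:
  cycle 0: PE[1][1] → acc 0, east 0, south 0
  cycle 1: PE[1][1] → acc 0, east 0, south 0
  cycle 2: PE[1][1] → acc 80, east 5, south 80
  cycle 3: PE[1][1] → acc 45, east 5, south 45
  cycle 4: PE[1][1] → acc 0, east 0, south 0
OS [2×3] PE[1][1] across cycles:
  cycle 0: PE[1][1] → acc 0, east 0, south 0
  cycle 1: PE[1][1] → acc 0, east 0, south 0
  cycle 2: PE[1][1] → acc 5, east 1, south 5
  cycle 3: PE[1][1] → acc 45, east 5, south 8
  cycle 4: PE[1][1] → acc 53, east 4, south 2
RS [2×3] PE[1][1] across cycles:
  cycle 0: PE[1][1] → acc 0, east 0, south 0
  cycle 1: PE[1][1] → acc 0, east 0, south 0
  cycle 2: PE[1][1] → acc 18, east 18, south 2
  cycle 3: PE[1][1] → acc 45, east 45, south 8
  cycle 4: PE[1][1] → acc 11, east 11, south 1

dataflow = RS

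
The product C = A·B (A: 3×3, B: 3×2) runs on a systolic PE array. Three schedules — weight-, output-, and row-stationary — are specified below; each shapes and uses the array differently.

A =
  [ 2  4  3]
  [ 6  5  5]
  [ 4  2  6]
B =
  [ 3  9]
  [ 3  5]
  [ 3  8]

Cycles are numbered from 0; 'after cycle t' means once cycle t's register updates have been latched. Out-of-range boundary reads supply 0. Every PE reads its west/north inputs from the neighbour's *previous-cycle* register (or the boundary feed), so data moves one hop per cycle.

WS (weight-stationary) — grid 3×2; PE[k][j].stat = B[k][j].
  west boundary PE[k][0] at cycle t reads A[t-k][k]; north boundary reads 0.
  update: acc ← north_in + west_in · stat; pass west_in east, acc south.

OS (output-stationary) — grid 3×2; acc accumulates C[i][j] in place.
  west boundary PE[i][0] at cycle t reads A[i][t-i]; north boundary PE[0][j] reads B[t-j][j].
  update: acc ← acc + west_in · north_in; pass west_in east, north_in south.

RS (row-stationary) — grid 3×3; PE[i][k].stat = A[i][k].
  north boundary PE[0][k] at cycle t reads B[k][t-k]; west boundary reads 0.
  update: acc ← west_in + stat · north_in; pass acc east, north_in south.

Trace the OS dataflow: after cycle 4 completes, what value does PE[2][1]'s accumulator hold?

PE[2][1].acc = 46

OS 3×2: PE[2][1] cycle-by-cycle (with neighbour feeds):
  after 0 — PE[1][1] acc=0, pass-E 0, pass-S 0
  after 0 — PE[2][0] acc=0, pass-E 0, pass-S 0
  after 0 — PE[2][1] acc=0, pass-E 0, pass-S 0
  after 1 — PE[1][1] acc=0, pass-E 0, pass-S 0
  after 1 — PE[2][0] acc=0, pass-E 0, pass-S 0
  after 1 — PE[2][1] acc=0, pass-E 0, pass-S 0
  after 2 — PE[1][1] acc=54, pass-E 6, pass-S 9
  after 2 — PE[2][0] acc=12, pass-E 4, pass-S 3
  after 2 — PE[2][1] acc=0, pass-E 0, pass-S 0
  after 3 — PE[1][1] acc=79, pass-E 5, pass-S 5
  after 3 — PE[2][0] acc=18, pass-E 2, pass-S 3
  after 3 — PE[2][1] acc=36, pass-E 4, pass-S 9
  after 4 — PE[1][1] acc=119, pass-E 5, pass-S 8
  after 4 — PE[2][0] acc=36, pass-E 6, pass-S 3
  after 4 — PE[2][1] acc=46, pass-E 2, pass-S 5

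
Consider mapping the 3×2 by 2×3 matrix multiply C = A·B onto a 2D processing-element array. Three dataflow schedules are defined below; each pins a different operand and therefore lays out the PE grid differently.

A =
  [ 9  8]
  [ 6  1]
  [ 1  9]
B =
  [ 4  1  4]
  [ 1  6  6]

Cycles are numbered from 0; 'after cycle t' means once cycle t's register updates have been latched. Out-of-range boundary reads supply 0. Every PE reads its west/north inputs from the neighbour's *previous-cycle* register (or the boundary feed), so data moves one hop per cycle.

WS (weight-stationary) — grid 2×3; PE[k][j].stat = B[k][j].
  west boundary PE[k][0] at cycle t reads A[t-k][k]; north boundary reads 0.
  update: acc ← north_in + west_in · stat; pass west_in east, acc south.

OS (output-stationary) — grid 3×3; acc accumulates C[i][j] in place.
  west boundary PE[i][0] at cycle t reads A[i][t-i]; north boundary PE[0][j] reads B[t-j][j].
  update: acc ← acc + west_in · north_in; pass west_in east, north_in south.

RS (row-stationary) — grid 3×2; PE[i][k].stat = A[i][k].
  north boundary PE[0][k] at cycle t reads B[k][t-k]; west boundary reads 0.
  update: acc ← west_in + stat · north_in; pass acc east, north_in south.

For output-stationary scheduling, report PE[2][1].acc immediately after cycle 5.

OS (3×3). Following PE[2][1] plus its west/north inputs:
  cycle 0: PE[1][1] → acc 0, east 0, south 0
  cycle 0: PE[2][0] → acc 0, east 0, south 0
  cycle 0: PE[2][1] → acc 0, east 0, south 0
  cycle 1: PE[1][1] → acc 0, east 0, south 0
  cycle 1: PE[2][0] → acc 0, east 0, south 0
  cycle 1: PE[2][1] → acc 0, east 0, south 0
  cycle 2: PE[1][1] → acc 6, east 6, south 1
  cycle 2: PE[2][0] → acc 4, east 1, south 4
  cycle 2: PE[2][1] → acc 0, east 0, south 0
  cycle 3: PE[1][1] → acc 12, east 1, south 6
  cycle 3: PE[2][0] → acc 13, east 9, south 1
  cycle 3: PE[2][1] → acc 1, east 1, south 1
  cycle 4: PE[1][1] → acc 12, east 0, south 0
  cycle 4: PE[2][0] → acc 13, east 0, south 0
  cycle 4: PE[2][1] → acc 55, east 9, south 6
  cycle 5: PE[1][1] → acc 12, east 0, south 0
  cycle 5: PE[2][0] → acc 13, east 0, south 0
  cycle 5: PE[2][1] → acc 55, east 0, south 0

PE[2][1].acc = 55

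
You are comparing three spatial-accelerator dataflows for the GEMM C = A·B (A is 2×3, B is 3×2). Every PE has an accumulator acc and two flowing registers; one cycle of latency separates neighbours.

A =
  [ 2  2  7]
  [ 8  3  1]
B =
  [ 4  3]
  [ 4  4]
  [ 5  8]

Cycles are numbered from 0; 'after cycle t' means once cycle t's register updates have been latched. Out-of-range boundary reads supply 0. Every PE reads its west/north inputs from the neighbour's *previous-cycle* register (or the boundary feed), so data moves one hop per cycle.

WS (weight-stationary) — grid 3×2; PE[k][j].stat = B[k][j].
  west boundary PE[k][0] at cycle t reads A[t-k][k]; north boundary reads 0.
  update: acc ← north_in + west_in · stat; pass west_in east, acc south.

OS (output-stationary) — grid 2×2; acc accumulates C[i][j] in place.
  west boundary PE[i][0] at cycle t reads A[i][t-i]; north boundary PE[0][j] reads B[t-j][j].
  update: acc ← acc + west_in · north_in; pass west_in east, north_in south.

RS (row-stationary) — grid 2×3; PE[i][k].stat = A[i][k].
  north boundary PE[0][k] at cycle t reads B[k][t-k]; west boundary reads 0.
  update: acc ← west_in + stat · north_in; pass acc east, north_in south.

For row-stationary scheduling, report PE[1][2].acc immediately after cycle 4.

RS (2×3). Following PE[1][2] plus its west/north inputs:
  cycle 0: PE[0][2] → acc 0, east 0, south 0
  cycle 0: PE[1][1] → acc 0, east 0, south 0
  cycle 0: PE[1][2] → acc 0, east 0, south 0
  cycle 1: PE[0][2] → acc 0, east 0, south 0
  cycle 1: PE[1][1] → acc 0, east 0, south 0
  cycle 1: PE[1][2] → acc 0, east 0, south 0
  cycle 2: PE[0][2] → acc 51, east 51, south 5
  cycle 2: PE[1][1] → acc 44, east 44, south 4
  cycle 2: PE[1][2] → acc 0, east 0, south 0
  cycle 3: PE[0][2] → acc 70, east 70, south 8
  cycle 3: PE[1][1] → acc 36, east 36, south 4
  cycle 3: PE[1][2] → acc 49, east 49, south 5
  cycle 4: PE[0][2] → acc 0, east 0, south 0
  cycle 4: PE[1][1] → acc 0, east 0, south 0
  cycle 4: PE[1][2] → acc 44, east 44, south 8

PE[1][2].acc = 44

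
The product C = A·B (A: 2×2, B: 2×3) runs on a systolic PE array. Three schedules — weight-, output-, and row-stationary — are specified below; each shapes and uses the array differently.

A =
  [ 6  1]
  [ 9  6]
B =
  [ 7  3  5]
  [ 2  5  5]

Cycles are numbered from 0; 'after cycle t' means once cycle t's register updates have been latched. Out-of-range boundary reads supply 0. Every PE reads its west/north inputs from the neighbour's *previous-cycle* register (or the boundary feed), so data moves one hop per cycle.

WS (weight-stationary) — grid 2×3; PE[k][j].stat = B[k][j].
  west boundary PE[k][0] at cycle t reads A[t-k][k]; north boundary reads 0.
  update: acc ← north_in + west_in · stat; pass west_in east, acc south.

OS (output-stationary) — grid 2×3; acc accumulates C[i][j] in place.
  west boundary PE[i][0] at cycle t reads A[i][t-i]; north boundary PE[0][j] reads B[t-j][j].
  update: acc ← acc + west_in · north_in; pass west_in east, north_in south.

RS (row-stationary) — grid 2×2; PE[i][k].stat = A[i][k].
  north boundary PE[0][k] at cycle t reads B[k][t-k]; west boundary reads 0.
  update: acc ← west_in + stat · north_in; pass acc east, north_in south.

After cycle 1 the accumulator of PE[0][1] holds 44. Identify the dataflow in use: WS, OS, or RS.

WS [2×3] PE[0][1] across cycles:
  cycle 0: PE[0][1] → acc 0, east 0, south 0
  cycle 1: PE[0][1] → acc 18, east 6, south 18
OS [2×3] PE[0][1] across cycles:
  cycle 0: PE[0][1] → acc 0, east 0, south 0
  cycle 1: PE[0][1] → acc 18, east 6, south 3
RS [2×2] PE[0][1] across cycles:
  cycle 0: PE[0][1] → acc 0, east 0, south 0
  cycle 1: PE[0][1] → acc 44, east 44, south 2

dataflow = RS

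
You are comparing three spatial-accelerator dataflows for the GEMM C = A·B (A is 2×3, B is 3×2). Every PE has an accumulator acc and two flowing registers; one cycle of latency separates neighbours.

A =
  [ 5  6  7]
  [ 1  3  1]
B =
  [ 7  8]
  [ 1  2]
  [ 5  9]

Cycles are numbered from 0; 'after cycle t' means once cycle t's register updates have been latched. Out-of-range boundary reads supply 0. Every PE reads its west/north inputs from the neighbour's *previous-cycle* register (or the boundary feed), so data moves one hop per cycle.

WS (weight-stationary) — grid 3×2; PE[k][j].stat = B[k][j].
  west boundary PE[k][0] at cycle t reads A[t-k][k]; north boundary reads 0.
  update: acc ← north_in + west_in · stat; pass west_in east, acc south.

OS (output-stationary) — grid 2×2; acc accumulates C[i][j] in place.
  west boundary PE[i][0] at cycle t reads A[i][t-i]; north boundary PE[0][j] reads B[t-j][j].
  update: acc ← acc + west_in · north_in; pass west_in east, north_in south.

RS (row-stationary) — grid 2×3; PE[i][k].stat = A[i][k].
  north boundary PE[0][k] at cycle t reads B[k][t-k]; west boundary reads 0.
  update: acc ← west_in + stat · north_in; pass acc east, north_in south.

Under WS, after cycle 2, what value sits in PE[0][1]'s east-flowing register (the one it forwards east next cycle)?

register = 1

Tracing WS — 3×2 array, target PE[0][1]:
  step 0 · PE0,0: acc=35; fwd→5 fwd↓35
  step 0 · PE0,1: acc=0; fwd→0 fwd↓0
  step 1 · PE0,0: acc=7; fwd→1 fwd↓7
  step 1 · PE0,1: acc=40; fwd→5 fwd↓40
  step 2 · PE0,0: acc=0; fwd→0 fwd↓0
  step 2 · PE0,1: acc=8; fwd→1 fwd↓8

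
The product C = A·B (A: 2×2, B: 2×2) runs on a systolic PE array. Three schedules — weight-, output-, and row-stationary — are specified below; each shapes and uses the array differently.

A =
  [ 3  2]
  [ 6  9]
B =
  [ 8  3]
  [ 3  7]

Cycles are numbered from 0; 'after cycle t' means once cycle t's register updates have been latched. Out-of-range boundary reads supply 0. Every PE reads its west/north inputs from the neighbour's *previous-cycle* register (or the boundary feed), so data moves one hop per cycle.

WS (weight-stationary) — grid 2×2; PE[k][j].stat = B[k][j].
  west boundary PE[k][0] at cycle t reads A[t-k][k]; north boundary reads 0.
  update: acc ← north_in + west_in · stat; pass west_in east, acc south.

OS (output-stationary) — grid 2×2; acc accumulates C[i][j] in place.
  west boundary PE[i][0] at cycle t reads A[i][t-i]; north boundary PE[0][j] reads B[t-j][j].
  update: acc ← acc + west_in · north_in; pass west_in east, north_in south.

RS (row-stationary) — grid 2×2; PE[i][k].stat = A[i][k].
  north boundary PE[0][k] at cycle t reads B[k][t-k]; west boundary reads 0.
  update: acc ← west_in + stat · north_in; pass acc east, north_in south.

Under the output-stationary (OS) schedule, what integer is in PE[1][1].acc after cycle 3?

PE[1][1].acc = 81

Tracing OS — 2×2 array, target PE[1][1]:
  step 0 · PE0,1: acc=0; fwd→0 fwd↓0
  step 0 · PE1,0: acc=0; fwd→0 fwd↓0
  step 0 · PE1,1: acc=0; fwd→0 fwd↓0
  step 1 · PE0,1: acc=9; fwd→3 fwd↓3
  step 1 · PE1,0: acc=48; fwd→6 fwd↓8
  step 1 · PE1,1: acc=0; fwd→0 fwd↓0
  step 2 · PE0,1: acc=23; fwd→2 fwd↓7
  step 2 · PE1,0: acc=75; fwd→9 fwd↓3
  step 2 · PE1,1: acc=18; fwd→6 fwd↓3
  step 3 · PE0,1: acc=23; fwd→0 fwd↓0
  step 3 · PE1,0: acc=75; fwd→0 fwd↓0
  step 3 · PE1,1: acc=81; fwd→9 fwd↓7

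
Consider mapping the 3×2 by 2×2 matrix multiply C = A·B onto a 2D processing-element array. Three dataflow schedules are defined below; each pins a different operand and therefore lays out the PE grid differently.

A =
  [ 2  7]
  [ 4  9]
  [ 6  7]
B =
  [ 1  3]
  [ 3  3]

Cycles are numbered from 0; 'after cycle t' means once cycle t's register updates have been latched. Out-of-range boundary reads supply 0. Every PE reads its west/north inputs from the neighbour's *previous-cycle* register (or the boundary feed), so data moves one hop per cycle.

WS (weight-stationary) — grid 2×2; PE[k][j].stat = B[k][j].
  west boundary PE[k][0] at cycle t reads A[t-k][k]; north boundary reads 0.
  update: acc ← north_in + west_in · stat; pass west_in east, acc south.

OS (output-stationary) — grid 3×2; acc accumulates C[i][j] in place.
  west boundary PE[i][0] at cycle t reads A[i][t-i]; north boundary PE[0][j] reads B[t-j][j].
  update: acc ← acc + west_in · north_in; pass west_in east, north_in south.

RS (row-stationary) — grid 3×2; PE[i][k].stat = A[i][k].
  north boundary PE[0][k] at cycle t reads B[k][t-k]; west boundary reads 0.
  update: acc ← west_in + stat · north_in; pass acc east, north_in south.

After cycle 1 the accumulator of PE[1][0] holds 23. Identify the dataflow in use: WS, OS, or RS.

dataflow = WS

WS (2×2 grid), PE[1][0]:
  t=0 PE[1][0]: acc=0 h=0 v=0
  t=1 PE[1][0]: acc=23 h=7 v=23
OS (3×2 grid), PE[1][0]:
  t=0 PE[1][0]: acc=0 h=0 v=0
  t=1 PE[1][0]: acc=4 h=4 v=1
RS (3×2 grid), PE[1][0]:
  t=0 PE[1][0]: acc=0 h=0 v=0
  t=1 PE[1][0]: acc=4 h=4 v=1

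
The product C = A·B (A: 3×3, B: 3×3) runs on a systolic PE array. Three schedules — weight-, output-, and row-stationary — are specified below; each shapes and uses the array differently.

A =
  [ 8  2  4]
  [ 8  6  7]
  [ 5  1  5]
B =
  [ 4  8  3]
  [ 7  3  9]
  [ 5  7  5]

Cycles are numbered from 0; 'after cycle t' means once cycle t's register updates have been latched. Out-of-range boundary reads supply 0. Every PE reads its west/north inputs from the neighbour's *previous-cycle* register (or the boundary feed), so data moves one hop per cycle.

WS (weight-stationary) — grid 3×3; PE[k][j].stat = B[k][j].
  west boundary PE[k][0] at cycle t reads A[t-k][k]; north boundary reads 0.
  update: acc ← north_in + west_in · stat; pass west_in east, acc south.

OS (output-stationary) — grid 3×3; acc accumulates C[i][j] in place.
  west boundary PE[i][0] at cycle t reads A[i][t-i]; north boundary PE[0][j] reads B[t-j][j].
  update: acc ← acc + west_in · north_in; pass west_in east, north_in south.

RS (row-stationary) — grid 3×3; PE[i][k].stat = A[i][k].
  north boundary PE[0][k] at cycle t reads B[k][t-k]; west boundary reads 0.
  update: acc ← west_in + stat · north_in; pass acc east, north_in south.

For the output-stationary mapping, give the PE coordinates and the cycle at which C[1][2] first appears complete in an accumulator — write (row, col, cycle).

Under OS, C[1][2] lands at PE[1][2]:
  cycle 0: PE[1][2] → acc 0, east 0, south 0
  cycle 1: PE[1][2] → acc 0, east 0, south 0
  cycle 2: PE[1][2] → acc 0, east 0, south 0
  cycle 3: PE[1][2] → acc 24, east 8, south 3
  cycle 4: PE[1][2] → acc 78, east 6, south 9
  cycle 5: PE[1][2] → acc 113, east 7, south 5

(row, col, cycle) = (1, 2, 5)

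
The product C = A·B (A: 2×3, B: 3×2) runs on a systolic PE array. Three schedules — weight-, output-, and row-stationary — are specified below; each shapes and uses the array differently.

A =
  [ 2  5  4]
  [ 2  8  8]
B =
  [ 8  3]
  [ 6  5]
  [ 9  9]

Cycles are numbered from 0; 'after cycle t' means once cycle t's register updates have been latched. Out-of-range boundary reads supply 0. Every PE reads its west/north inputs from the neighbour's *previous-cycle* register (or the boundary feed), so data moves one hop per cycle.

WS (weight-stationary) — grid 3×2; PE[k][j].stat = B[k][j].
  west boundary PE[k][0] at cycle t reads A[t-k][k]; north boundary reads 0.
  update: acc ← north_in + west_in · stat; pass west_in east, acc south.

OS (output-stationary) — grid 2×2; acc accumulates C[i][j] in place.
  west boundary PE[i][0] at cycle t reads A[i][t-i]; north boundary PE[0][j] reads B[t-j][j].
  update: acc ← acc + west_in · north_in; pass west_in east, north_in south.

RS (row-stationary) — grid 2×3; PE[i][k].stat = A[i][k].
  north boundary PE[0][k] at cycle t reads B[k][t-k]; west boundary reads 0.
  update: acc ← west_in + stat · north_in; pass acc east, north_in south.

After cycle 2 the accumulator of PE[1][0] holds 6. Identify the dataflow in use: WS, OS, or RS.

dataflow = RS

WS [3×2] PE[1][0] across cycles:
  step 0 · PE1,0: acc=0; fwd→0 fwd↓0
  step 1 · PE1,0: acc=46; fwd→5 fwd↓46
  step 2 · PE1,0: acc=64; fwd→8 fwd↓64
OS [2×2] PE[1][0] across cycles:
  step 0 · PE1,0: acc=0; fwd→0 fwd↓0
  step 1 · PE1,0: acc=16; fwd→2 fwd↓8
  step 2 · PE1,0: acc=64; fwd→8 fwd↓6
RS [2×3] PE[1][0] across cycles:
  step 0 · PE1,0: acc=0; fwd→0 fwd↓0
  step 1 · PE1,0: acc=16; fwd→16 fwd↓8
  step 2 · PE1,0: acc=6; fwd→6 fwd↓3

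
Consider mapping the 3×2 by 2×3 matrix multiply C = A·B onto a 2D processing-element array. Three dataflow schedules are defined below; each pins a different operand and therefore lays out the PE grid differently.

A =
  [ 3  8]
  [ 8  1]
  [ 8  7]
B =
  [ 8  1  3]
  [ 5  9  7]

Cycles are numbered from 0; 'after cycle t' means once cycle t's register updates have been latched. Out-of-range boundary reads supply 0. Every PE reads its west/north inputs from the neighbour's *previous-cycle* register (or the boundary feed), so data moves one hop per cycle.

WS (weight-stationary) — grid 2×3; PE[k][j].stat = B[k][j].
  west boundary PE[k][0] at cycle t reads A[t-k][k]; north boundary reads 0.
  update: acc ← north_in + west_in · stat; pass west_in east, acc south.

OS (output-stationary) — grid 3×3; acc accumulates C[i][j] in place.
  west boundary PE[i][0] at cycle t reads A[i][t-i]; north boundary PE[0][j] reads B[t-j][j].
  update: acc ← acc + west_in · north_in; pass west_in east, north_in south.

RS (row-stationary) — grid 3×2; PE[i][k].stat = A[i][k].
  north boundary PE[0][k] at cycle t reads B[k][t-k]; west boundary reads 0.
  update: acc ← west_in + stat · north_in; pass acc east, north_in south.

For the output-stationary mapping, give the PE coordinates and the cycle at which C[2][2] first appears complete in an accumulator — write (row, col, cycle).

(row, col, cycle) = (2, 2, 5)

Under OS, C[2][2] lands at PE[2][2]:
  0: (2,2).acc=0  regs=<0,0>
  1: (2,2).acc=0  regs=<0,0>
  2: (2,2).acc=0  regs=<0,0>
  3: (2,2).acc=0  regs=<0,0>
  4: (2,2).acc=24  regs=<8,3>
  5: (2,2).acc=73  regs=<7,7>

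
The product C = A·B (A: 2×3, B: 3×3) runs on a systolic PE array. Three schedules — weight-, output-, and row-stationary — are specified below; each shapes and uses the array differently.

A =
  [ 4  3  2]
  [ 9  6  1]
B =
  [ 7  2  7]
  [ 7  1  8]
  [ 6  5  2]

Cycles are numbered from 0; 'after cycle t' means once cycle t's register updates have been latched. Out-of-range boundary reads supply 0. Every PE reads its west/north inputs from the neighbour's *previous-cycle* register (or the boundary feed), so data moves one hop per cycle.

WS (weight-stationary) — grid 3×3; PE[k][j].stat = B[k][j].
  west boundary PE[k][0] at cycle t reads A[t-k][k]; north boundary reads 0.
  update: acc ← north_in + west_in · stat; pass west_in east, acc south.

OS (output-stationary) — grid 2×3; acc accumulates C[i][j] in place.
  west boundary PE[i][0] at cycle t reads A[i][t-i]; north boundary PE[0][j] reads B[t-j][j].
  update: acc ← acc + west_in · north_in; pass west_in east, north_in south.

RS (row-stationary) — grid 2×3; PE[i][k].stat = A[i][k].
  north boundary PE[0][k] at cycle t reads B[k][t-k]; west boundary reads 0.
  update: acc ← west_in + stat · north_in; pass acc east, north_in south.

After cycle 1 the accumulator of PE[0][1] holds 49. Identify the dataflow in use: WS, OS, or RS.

WS (3×3 grid), PE[0][1]:
  after 0 — PE[0][1] acc=0, pass-E 0, pass-S 0
  after 1 — PE[0][1] acc=8, pass-E 4, pass-S 8
OS (2×3 grid), PE[0][1]:
  after 0 — PE[0][1] acc=0, pass-E 0, pass-S 0
  after 1 — PE[0][1] acc=8, pass-E 4, pass-S 2
RS (2×3 grid), PE[0][1]:
  after 0 — PE[0][1] acc=0, pass-E 0, pass-S 0
  after 1 — PE[0][1] acc=49, pass-E 49, pass-S 7

dataflow = RS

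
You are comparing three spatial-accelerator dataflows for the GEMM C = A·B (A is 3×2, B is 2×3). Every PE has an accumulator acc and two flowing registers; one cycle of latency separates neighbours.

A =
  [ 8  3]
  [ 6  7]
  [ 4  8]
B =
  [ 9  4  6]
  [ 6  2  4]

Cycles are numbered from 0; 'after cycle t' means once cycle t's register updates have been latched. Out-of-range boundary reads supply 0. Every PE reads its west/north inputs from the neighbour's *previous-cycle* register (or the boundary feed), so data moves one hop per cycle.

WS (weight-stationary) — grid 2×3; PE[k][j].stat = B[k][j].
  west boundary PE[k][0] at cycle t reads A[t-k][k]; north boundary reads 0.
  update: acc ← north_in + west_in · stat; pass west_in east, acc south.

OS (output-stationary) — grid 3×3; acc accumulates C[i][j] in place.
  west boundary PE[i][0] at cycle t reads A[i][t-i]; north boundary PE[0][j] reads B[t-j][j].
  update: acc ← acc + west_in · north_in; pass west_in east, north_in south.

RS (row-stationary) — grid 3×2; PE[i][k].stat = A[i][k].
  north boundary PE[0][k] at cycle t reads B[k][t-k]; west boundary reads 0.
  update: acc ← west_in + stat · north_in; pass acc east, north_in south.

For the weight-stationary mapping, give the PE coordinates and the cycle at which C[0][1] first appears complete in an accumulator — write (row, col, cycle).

WS: C[0][1] accumulates in PE[1][1]:
  t=0 PE[1][1]: acc=0 h=0 v=0
  t=1 PE[1][1]: acc=0 h=0 v=0
  t=2 PE[1][1]: acc=38 h=3 v=38

(row, col, cycle) = (1, 1, 2)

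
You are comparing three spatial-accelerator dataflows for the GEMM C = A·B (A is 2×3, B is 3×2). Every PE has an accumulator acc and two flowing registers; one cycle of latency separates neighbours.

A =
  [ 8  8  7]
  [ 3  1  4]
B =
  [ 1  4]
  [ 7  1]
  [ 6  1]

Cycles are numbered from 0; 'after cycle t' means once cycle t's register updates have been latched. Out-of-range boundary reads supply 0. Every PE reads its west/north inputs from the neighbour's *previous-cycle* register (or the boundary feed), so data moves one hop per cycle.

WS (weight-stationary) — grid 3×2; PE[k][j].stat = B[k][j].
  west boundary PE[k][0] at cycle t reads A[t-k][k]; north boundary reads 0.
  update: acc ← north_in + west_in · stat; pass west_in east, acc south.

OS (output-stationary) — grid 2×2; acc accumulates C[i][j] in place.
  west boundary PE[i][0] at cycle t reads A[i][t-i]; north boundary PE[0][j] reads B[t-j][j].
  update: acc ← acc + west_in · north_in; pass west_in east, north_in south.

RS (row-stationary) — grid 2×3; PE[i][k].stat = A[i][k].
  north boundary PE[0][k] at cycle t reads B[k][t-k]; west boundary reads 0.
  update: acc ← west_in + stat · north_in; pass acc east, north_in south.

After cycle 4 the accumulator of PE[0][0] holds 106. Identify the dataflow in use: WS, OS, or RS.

WS [3×2] PE[0][0] across cycles:
  0: (0,0).acc=8  regs=<8,8>
  1: (0,0).acc=3  regs=<3,3>
  2: (0,0).acc=0  regs=<0,0>
  3: (0,0).acc=0  regs=<0,0>
  4: (0,0).acc=0  regs=<0,0>
OS [2×2] PE[0][0] across cycles:
  0: (0,0).acc=8  regs=<8,1>
  1: (0,0).acc=64  regs=<8,7>
  2: (0,0).acc=106  regs=<7,6>
  3: (0,0).acc=106  regs=<0,0>
  4: (0,0).acc=106  regs=<0,0>
RS [2×3] PE[0][0] across cycles:
  0: (0,0).acc=8  regs=<8,1>
  1: (0,0).acc=32  regs=<32,4>
  2: (0,0).acc=0  regs=<0,0>
  3: (0,0).acc=0  regs=<0,0>
  4: (0,0).acc=0  regs=<0,0>

dataflow = OS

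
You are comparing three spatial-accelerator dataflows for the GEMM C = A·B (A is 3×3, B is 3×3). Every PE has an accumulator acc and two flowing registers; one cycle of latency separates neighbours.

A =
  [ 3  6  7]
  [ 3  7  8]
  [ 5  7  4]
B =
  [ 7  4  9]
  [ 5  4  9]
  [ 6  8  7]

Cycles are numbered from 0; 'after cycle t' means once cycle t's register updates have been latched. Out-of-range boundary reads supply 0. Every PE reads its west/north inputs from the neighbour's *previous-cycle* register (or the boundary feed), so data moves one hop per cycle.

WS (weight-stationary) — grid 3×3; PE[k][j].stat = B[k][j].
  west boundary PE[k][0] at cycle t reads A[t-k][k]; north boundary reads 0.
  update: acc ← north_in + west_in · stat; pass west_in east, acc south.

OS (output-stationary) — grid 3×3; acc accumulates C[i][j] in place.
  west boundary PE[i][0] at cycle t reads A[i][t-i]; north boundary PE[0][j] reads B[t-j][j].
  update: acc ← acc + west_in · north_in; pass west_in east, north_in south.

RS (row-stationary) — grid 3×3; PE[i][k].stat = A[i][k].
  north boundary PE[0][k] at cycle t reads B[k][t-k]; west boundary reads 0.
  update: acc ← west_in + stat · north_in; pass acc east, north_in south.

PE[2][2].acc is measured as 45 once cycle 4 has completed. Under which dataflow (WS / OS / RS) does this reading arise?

dataflow = OS

— WS: 3×3; PE[2][2] trace:
  step 0 · PE2,2: acc=0; fwd→0 fwd↓0
  step 1 · PE2,2: acc=0; fwd→0 fwd↓0
  step 2 · PE2,2: acc=0; fwd→0 fwd↓0
  step 3 · PE2,2: acc=0; fwd→0 fwd↓0
  step 4 · PE2,2: acc=130; fwd→7 fwd↓130
— OS: 3×3; PE[2][2] trace:
  step 0 · PE2,2: acc=0; fwd→0 fwd↓0
  step 1 · PE2,2: acc=0; fwd→0 fwd↓0
  step 2 · PE2,2: acc=0; fwd→0 fwd↓0
  step 3 · PE2,2: acc=0; fwd→0 fwd↓0
  step 4 · PE2,2: acc=45; fwd→5 fwd↓9
— RS: 3×3; PE[2][2] trace:
  step 0 · PE2,2: acc=0; fwd→0 fwd↓0
  step 1 · PE2,2: acc=0; fwd→0 fwd↓0
  step 2 · PE2,2: acc=0; fwd→0 fwd↓0
  step 3 · PE2,2: acc=0; fwd→0 fwd↓0
  step 4 · PE2,2: acc=94; fwd→94 fwd↓6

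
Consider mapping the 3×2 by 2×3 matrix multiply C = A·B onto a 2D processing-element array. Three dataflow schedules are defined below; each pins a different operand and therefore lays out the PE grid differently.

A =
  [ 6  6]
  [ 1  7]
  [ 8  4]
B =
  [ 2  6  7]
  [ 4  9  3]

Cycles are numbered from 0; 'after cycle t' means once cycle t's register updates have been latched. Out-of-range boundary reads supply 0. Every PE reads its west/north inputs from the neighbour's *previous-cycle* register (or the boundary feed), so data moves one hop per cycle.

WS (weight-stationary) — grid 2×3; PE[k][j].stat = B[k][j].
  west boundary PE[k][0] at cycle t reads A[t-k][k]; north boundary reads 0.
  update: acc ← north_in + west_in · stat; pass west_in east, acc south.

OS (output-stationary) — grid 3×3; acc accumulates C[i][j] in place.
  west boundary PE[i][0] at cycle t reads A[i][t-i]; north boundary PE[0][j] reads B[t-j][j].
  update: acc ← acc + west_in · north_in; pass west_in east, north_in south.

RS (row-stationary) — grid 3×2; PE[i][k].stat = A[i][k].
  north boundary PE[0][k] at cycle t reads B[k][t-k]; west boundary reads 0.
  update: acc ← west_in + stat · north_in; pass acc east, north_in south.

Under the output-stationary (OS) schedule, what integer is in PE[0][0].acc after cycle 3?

PE[0][0].acc = 36

Tracing OS — 3×3 array, target PE[0][0]:
  0: (0,0).acc=12  regs=<6,2>
  1: (0,0).acc=36  regs=<6,4>
  2: (0,0).acc=36  regs=<0,0>
  3: (0,0).acc=36  regs=<0,0>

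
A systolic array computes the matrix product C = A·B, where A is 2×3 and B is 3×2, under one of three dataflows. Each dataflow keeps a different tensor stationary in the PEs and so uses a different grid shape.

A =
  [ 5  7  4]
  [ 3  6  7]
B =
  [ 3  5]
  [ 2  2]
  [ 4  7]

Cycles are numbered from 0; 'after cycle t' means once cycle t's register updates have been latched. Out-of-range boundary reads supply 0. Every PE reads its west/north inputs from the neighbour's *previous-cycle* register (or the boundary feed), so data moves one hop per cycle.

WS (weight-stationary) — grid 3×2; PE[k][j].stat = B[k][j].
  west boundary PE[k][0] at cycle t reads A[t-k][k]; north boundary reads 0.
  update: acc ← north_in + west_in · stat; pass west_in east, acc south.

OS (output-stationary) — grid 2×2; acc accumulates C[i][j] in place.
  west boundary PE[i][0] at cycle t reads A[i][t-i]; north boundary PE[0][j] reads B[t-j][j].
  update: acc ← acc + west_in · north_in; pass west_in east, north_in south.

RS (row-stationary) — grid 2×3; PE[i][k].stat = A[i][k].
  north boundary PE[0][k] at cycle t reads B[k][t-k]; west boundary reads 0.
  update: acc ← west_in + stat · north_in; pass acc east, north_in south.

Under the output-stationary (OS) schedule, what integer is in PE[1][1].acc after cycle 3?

PE[1][1].acc = 27

OS on a 2×2 grid — tracing PE[1][1] and its feeders:
  @0  [0,1]  acc 0  |  →0  ↓0
  @0  [1,0]  acc 0  |  →0  ↓0
  @0  [1,1]  acc 0  |  →0  ↓0
  @1  [0,1]  acc 25  |  →5  ↓5
  @1  [1,0]  acc 9  |  →3  ↓3
  @1  [1,1]  acc 0  |  →0  ↓0
  @2  [0,1]  acc 39  |  →7  ↓2
  @2  [1,0]  acc 21  |  →6  ↓2
  @2  [1,1]  acc 15  |  →3  ↓5
  @3  [0,1]  acc 67  |  →4  ↓7
  @3  [1,0]  acc 49  |  →7  ↓4
  @3  [1,1]  acc 27  |  →6  ↓2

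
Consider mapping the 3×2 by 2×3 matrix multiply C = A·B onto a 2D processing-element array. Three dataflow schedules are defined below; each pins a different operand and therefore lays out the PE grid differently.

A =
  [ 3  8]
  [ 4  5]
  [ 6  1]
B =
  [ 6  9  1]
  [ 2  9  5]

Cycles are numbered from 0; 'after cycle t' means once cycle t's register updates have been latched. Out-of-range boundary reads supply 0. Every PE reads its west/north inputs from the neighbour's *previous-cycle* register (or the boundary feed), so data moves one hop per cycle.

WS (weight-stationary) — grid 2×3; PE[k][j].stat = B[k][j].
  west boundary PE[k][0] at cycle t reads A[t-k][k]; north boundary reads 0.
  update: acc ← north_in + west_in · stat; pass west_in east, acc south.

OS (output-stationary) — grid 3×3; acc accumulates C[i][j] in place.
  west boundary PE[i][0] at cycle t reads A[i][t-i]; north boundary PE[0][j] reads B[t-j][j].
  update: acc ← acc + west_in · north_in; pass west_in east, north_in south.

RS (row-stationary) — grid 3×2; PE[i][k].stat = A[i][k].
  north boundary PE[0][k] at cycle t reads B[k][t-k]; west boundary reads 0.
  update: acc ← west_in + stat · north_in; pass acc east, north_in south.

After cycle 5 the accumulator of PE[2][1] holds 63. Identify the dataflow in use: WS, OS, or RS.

dataflow = OS

— WS: 2×3 array has no PE[2][1].
Under OS (3×3), PE[2][1]:
  cycle 0: PE[2][1] → acc 0, east 0, south 0
  cycle 1: PE[2][1] → acc 0, east 0, south 0
  cycle 2: PE[2][1] → acc 0, east 0, south 0
  cycle 3: PE[2][1] → acc 54, east 6, south 9
  cycle 4: PE[2][1] → acc 63, east 1, south 9
  cycle 5: PE[2][1] → acc 63, east 0, south 0
Under RS (3×2), PE[2][1]:
  cycle 0: PE[2][1] → acc 0, east 0, south 0
  cycle 1: PE[2][1] → acc 0, east 0, south 0
  cycle 2: PE[2][1] → acc 0, east 0, south 0
  cycle 3: PE[2][1] → acc 38, east 38, south 2
  cycle 4: PE[2][1] → acc 63, east 63, south 9
  cycle 5: PE[2][1] → acc 11, east 11, south 5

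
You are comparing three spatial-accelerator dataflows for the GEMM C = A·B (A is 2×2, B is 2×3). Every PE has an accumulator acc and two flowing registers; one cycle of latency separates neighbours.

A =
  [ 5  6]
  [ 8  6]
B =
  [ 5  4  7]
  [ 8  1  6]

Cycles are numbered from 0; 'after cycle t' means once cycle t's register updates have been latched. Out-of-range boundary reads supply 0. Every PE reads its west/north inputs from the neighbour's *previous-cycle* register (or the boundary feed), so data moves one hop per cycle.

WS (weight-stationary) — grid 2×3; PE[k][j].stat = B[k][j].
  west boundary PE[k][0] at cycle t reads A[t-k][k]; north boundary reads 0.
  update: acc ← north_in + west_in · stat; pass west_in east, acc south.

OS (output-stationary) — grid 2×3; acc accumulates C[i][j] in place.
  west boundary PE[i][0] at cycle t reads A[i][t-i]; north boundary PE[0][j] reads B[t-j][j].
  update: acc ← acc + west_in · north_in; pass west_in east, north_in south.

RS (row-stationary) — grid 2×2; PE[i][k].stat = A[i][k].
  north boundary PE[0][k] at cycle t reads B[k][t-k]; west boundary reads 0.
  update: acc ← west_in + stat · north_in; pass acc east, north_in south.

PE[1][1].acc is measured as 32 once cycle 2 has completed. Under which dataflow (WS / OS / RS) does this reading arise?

dataflow = OS

— WS: 2×3; PE[1][1] trace:
  cycle 0: PE[1][1] → acc 0, east 0, south 0
  cycle 1: PE[1][1] → acc 0, east 0, south 0
  cycle 2: PE[1][1] → acc 26, east 6, south 26
— OS: 2×3; PE[1][1] trace:
  cycle 0: PE[1][1] → acc 0, east 0, south 0
  cycle 1: PE[1][1] → acc 0, east 0, south 0
  cycle 2: PE[1][1] → acc 32, east 8, south 4
— RS: 2×2; PE[1][1] trace:
  cycle 0: PE[1][1] → acc 0, east 0, south 0
  cycle 1: PE[1][1] → acc 0, east 0, south 0
  cycle 2: PE[1][1] → acc 88, east 88, south 8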